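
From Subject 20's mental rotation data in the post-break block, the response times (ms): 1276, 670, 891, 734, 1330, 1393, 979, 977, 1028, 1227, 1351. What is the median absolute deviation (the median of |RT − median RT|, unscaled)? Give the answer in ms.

Sorted: 670, 734, 891, 977, 979, 1028, 1227, 1276, 1330, 1351, 1393 → median = 1028
|x − 1028|: 248, 358, 137, 294, 302, 365, 49, 51, 0, 199, 323
Sorted deviations: 0, 49, 51, 137, 199, 248, 294, 302, 323, 358, 365 → MAD = 248

248 ms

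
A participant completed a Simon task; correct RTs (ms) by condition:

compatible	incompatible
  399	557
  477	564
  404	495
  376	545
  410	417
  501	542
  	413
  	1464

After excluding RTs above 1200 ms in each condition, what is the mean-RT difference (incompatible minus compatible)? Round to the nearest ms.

77 ms

incompatible: exclude 1464
M(compatible) = 2567/6 = 427.833
M(incompatible) = 3533/7 = 504.714
Difference = 504.714 − 427.833 = 76.881 ms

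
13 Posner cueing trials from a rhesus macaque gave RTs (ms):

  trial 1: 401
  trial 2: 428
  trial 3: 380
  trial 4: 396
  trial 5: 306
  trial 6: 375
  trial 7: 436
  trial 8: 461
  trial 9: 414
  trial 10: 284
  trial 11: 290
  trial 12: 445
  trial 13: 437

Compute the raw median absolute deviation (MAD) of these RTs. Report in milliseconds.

Sorted: 284, 290, 306, 375, 380, 396, 401, 414, 428, 436, 437, 445, 461 → median = 401
|x − 401|: 0, 27, 21, 5, 95, 26, 35, 60, 13, 117, 111, 44, 36
Sorted deviations: 0, 5, 13, 21, 26, 27, 35, 36, 44, 60, 95, 111, 117 → MAD = 35

35 ms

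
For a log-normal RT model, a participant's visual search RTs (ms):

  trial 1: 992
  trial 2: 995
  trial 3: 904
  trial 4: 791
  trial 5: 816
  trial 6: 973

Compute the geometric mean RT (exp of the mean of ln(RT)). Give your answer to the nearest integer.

ln(RT): 6.8997, 6.9027, 6.8068, 6.6733, 6.7044, 6.8804
Mean ln(RT) = 40.8674/6 = 6.81123
Geometric mean = exp(6.81123) = 907.99 ms

908 ms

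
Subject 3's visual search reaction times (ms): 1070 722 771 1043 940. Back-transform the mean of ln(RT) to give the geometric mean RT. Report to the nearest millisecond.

898 ms

ln(RT): 6.9754, 6.5820, 6.6477, 6.9499, 6.8459
Mean ln(RT) = 34.0009/5 = 6.80017
Geometric mean = exp(6.80017) = 898.00 ms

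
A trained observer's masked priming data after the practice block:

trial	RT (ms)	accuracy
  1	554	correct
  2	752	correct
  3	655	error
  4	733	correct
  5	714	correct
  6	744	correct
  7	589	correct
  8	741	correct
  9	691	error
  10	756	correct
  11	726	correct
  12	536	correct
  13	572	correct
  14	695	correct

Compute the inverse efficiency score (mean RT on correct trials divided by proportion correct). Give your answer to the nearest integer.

Correct trials (n=12): 554, 752, 733, 714, 744, 589, 741, 756, 726, 536, 572, 695
Mean correct RT = 8112/12 = 676.0000 ms
Proportion correct = 12/14
IES = 676.0000 / (12/14) = 788.667 ms

789 ms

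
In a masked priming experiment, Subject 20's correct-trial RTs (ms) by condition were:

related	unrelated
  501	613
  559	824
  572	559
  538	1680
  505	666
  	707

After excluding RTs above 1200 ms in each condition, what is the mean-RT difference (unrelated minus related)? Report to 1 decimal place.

138.8 ms

unrelated: exclude 1680
M(related) = 2675/5 = 535.000
M(unrelated) = 3369/5 = 673.800
Difference = 673.800 − 535.000 = 138.800 ms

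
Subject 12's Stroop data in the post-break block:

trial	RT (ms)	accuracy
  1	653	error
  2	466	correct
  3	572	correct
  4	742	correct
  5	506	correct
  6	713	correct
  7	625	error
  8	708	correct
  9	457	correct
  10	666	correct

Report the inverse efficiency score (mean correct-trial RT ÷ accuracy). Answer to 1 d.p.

754.7 ms

Correct trials (n=8): 466, 572, 742, 506, 713, 708, 457, 666
Mean correct RT = 4830/8 = 603.7500 ms
Proportion correct = 8/10
IES = 603.7500 / (8/10) = 754.688 ms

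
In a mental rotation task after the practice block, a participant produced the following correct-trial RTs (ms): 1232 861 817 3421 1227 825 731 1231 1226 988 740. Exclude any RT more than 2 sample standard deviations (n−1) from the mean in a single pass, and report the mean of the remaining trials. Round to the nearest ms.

988 ms

n = 11, ΣRT = 13299, M = 1209.000
Σ(x−M)² = 5814080.00; s = √(5814080.00/10) = 762.501
Cutoffs: 1209.000 ± 2·762.501 → [-316.0, 2734.0]
Outside: 3421 → excluded.
Retained (n=10): Σ = 9878, mean = 9878/10 = 987.800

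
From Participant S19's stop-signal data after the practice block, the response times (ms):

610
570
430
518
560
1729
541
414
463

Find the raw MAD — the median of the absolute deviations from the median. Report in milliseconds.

69 ms

Sorted: 414, 430, 463, 518, 541, 560, 570, 610, 1729 → median = 541
|x − 541|: 69, 29, 111, 23, 19, 1188, 0, 127, 78
Sorted deviations: 0, 19, 23, 29, 69, 78, 111, 127, 1188 → MAD = 69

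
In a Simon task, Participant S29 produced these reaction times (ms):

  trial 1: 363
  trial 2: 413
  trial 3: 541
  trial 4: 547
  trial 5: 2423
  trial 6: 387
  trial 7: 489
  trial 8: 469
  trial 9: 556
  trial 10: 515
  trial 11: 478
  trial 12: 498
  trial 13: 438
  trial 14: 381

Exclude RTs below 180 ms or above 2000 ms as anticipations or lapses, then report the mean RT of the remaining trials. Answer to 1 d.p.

Excluded: 2423
Retained (n=13): Σ = 6075
Mean = 6075/13 = 467.3077

467.3 ms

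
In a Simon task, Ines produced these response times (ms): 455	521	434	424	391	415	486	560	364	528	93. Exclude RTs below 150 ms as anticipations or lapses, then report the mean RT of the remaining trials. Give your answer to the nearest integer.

458 ms

Excluded: 93
Retained (n=10): Σ = 4578
Mean = 4578/10 = 457.8000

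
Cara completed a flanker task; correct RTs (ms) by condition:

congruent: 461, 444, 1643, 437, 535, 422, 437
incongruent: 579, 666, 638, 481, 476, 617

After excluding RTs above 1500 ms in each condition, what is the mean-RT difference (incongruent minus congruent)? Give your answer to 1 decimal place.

congruent: exclude 1643
M(congruent) = 2736/6 = 456.000
M(incongruent) = 3457/6 = 576.167
Difference = 576.167 − 456.000 = 120.167 ms

120.2 ms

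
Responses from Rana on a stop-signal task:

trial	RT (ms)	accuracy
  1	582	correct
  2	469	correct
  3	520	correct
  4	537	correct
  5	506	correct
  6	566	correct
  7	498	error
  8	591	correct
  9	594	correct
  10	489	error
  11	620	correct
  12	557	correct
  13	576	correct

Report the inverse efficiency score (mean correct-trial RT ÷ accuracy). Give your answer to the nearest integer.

657 ms

Correct trials (n=11): 582, 469, 520, 537, 506, 566, 591, 594, 620, 557, 576
Mean correct RT = 6118/11 = 556.1818 ms
Proportion correct = 11/13
IES = 556.1818 / (11/13) = 657.306 ms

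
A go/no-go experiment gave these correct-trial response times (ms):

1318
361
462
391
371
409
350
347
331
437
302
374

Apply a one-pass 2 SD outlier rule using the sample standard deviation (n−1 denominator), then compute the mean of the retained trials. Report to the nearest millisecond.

376 ms

n = 12, ΣRT = 5453, M = 454.417
Σ(x−M)² = 835276.92; s = √(835276.92/11) = 275.562
Cutoffs: 454.417 ± 2·275.562 → [-96.7, 1005.5]
Outside: 1318 → excluded.
Retained (n=11): Σ = 4135, mean = 4135/11 = 375.909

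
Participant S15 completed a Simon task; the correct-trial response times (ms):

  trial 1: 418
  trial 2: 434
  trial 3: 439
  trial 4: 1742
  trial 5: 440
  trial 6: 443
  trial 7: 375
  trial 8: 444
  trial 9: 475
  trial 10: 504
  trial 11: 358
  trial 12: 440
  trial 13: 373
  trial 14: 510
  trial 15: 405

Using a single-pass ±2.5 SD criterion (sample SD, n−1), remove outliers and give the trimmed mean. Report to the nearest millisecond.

n = 15, ΣRT = 7800, M = 520.000
Σ(x−M)² = 1626634.00; s = √(1626634.00/14) = 340.864
Cutoffs: 520.000 ± 2.5·340.864 → [-332.2, 1372.2]
Outside: 1742 → excluded.
Retained (n=14): Σ = 6058, mean = 6058/14 = 432.714

433 ms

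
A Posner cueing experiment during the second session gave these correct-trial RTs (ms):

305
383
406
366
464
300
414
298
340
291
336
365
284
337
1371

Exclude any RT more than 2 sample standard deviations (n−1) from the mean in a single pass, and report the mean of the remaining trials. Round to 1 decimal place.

349.2 ms

n = 15, ΣRT = 6260, M = 417.333
Σ(x−M)² = 1011763.33; s = √(1011763.33/14) = 268.829
Cutoffs: 417.333 ± 2·268.829 → [-120.3, 955.0]
Outside: 1371 → excluded.
Retained (n=14): Σ = 4889, mean = 4889/14 = 349.214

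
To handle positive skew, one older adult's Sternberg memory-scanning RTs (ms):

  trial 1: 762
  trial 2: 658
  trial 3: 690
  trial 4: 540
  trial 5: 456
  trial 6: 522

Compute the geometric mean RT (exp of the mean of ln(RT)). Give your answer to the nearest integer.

ln(RT): 6.6359, 6.4892, 6.5367, 6.2916, 6.1225, 6.2577
Mean ln(RT) = 38.3336/6 = 6.38893
Geometric mean = exp(6.38893) = 595.22 ms

595 ms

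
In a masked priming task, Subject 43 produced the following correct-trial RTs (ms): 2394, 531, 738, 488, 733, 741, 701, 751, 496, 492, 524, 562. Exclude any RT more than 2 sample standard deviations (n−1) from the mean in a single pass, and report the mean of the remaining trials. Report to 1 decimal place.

614.3 ms

n = 12, ΣRT = 9151, M = 762.583
Σ(x−M)² = 3037856.92; s = √(3037856.92/11) = 525.518
Cutoffs: 762.583 ± 2·525.518 → [-288.5, 1813.6]
Outside: 2394 → excluded.
Retained (n=11): Σ = 6757, mean = 6757/11 = 614.273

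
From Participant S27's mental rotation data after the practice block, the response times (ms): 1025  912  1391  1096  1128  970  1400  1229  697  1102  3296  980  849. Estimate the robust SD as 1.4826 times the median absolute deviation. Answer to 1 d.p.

197.2 ms

Sorted: 697, 849, 912, 970, 980, 1025, 1096, 1102, 1128, 1229, 1391, 1400, 3296 → median = 1096
|x − 1096| sorted: 0, 6, 32, 71, 116, 126, 133, 184, 247, 295, 304, 399, 2200 → MAD = 133
Robust SD ≈ 1.4826 × 133 = 197.186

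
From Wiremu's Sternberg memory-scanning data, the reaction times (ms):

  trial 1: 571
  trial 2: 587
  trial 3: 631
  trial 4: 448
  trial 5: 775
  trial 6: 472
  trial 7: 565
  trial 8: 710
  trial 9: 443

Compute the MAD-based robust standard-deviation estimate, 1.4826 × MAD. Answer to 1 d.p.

Sorted: 443, 448, 472, 565, 571, 587, 631, 710, 775 → median = 571
|x − 571| sorted: 0, 6, 16, 60, 99, 123, 128, 139, 204 → MAD = 99
Robust SD ≈ 1.4826 × 99 = 146.777

146.8 ms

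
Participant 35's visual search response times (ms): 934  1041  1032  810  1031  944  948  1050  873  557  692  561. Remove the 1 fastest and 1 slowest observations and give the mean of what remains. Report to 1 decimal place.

886.6 ms

Sorted: 557, 561, 692, 810, 873, 934, 944, 948, 1031, 1032, 1041, 1050
Drop lowest 1 (557) and highest 1 (1050)
Remaining (n=10): Σ = 8866, mean = 8866/10 = 886.600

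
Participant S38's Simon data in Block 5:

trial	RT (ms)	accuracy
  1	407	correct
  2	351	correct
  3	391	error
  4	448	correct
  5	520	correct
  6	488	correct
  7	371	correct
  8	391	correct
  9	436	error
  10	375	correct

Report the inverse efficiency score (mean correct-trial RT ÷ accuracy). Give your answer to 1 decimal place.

523.6 ms

Correct trials (n=8): 407, 351, 448, 520, 488, 371, 391, 375
Mean correct RT = 3351/8 = 418.8750 ms
Proportion correct = 8/10
IES = 418.8750 / (8/10) = 523.594 ms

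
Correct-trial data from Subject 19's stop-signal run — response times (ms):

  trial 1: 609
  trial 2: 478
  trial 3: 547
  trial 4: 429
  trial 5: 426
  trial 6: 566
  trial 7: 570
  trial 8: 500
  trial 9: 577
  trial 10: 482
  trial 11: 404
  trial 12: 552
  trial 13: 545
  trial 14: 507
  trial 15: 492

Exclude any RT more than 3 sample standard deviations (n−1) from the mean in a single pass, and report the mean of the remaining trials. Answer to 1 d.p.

512.3 ms

n = 15, ΣRT = 7684, M = 512.267
Σ(x−M)² = 52400.93; s = √(52400.93/14) = 61.179
Cutoffs: 512.267 ± 3·61.179 → [328.7, 695.8]
No RTs fall outside the cutoffs; all 15 retained. Mean = 7684/15 = 512.267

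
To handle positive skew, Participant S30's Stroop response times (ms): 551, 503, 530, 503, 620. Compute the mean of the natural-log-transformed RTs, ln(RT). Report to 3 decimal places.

ln(RT): 6.3117, 6.2206, 6.2729, 6.2206, 6.4297
Σ ln(RT) = 31.4555
Mean = 31.4555/5 = 6.29110

6.291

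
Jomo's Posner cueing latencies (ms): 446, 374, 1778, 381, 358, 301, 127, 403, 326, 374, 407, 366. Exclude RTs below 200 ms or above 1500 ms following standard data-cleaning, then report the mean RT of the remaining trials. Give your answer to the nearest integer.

Excluded: 127, 1778
Retained (n=10): Σ = 3736
Mean = 3736/10 = 373.6000

374 ms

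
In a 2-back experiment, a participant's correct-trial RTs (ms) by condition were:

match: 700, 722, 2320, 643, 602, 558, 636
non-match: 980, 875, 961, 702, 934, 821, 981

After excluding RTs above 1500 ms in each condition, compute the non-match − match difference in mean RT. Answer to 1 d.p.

249.9 ms

match: exclude 2320
M(match) = 3861/6 = 643.500
M(non-match) = 6254/7 = 893.429
Difference = 893.429 − 643.500 = 249.929 ms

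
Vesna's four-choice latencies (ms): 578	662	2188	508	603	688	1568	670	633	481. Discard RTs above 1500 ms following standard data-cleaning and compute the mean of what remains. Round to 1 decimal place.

Excluded: 1568, 2188
Retained (n=8): Σ = 4823
Mean = 4823/8 = 602.8750

602.9 ms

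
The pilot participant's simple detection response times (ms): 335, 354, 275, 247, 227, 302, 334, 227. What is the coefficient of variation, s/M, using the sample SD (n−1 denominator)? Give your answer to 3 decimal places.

0.177

n = 8, Σ = 2301, M = 287.6250
Σ(x−M)² = 18167.875; s = √(18167.875/7) = 50.9452
CV = 50.9452 / 287.6250 = 0.17712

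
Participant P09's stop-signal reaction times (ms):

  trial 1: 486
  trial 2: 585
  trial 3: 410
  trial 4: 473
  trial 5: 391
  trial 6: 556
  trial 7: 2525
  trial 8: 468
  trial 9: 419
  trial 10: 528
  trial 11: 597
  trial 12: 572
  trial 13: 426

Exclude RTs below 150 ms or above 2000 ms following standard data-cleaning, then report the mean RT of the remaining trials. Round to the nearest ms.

493 ms

Excluded: 2525
Retained (n=12): Σ = 5911
Mean = 5911/12 = 492.5833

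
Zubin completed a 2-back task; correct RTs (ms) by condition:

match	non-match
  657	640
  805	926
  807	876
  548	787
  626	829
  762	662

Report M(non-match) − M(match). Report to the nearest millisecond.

M(match) = 4205/6 = 700.833
M(non-match) = 4720/6 = 786.667
Difference = 786.667 − 700.833 = 85.833 ms

86 ms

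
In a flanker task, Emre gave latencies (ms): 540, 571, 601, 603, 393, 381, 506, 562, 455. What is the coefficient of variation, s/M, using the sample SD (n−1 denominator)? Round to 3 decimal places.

0.166

n = 9, Σ = 4612, M = 512.4444
Σ(x−M)² = 57572.222; s = √(57572.222/8) = 84.8324
CV = 84.8324 / 512.4444 = 0.16554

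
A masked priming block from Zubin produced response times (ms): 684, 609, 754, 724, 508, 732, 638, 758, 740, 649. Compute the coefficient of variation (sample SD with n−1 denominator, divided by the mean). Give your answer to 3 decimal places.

0.117

n = 10, Σ = 6796, M = 679.6000
Σ(x−M)² = 57164.400; s = √(57164.400/9) = 79.6969
CV = 79.6969 / 679.6000 = 0.11727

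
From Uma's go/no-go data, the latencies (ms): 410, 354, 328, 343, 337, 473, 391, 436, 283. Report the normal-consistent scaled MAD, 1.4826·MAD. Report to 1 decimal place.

54.9 ms

Sorted: 283, 328, 337, 343, 354, 391, 410, 436, 473 → median = 354
|x − 354| sorted: 0, 11, 17, 26, 37, 56, 71, 82, 119 → MAD = 37
Robust SD ≈ 1.4826 × 37 = 54.856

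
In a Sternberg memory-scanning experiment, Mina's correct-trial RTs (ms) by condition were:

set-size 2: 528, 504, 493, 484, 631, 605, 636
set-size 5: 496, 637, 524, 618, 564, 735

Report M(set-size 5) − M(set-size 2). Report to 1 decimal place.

41.2 ms

M(set-size 2) = 3881/7 = 554.429
M(set-size 5) = 3574/6 = 595.667
Difference = 595.667 − 554.429 = 41.238 ms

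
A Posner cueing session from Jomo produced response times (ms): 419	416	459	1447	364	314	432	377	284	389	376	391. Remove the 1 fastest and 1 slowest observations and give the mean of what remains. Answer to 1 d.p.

393.7 ms

Sorted: 284, 314, 364, 376, 377, 389, 391, 416, 419, 432, 459, 1447
Drop lowest 1 (284) and highest 1 (1447)
Remaining (n=10): Σ = 3937, mean = 3937/10 = 393.700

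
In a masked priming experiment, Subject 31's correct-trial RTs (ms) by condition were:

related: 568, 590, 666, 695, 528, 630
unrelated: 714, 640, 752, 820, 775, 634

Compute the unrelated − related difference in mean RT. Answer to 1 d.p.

M(related) = 3677/6 = 612.833
M(unrelated) = 4335/6 = 722.500
Difference = 722.500 − 612.833 = 109.667 ms

109.7 ms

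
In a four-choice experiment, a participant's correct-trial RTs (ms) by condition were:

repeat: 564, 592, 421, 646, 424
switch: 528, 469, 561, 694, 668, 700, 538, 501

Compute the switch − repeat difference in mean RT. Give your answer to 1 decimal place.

53.0 ms

M(repeat) = 2647/5 = 529.400
M(switch) = 4659/8 = 582.375
Difference = 582.375 − 529.400 = 52.975 ms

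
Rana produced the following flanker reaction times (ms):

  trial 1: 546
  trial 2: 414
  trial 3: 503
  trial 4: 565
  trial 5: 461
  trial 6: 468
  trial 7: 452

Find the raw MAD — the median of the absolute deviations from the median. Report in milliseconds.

35 ms

Sorted: 414, 452, 461, 468, 503, 546, 565 → median = 468
|x − 468|: 78, 54, 35, 97, 7, 0, 16
Sorted deviations: 0, 7, 16, 35, 54, 78, 97 → MAD = 35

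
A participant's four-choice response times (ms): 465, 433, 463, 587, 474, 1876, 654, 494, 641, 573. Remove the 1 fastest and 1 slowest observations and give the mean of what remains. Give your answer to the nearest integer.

544 ms

Sorted: 433, 463, 465, 474, 494, 573, 587, 641, 654, 1876
Drop lowest 1 (433) and highest 1 (1876)
Remaining (n=8): Σ = 4351, mean = 4351/8 = 543.875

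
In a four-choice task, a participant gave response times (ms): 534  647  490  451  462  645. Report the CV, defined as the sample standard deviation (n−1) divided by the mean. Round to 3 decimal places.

n = 6, Σ = 3229, M = 538.1667
Σ(x−M)² = 38994.833; s = √(38994.833/5) = 88.3118
CV = 88.3118 / 538.1667 = 0.16410

0.164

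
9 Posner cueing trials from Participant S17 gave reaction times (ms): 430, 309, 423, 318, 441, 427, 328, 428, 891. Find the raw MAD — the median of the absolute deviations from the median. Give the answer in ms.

Sorted: 309, 318, 328, 423, 427, 428, 430, 441, 891 → median = 427
|x − 427|: 3, 118, 4, 109, 14, 0, 99, 1, 464
Sorted deviations: 0, 1, 3, 4, 14, 99, 109, 118, 464 → MAD = 14

14 ms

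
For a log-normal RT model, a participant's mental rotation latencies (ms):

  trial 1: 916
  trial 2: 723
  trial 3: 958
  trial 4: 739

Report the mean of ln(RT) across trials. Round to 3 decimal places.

6.718

ln(RT): 6.8200, 6.5834, 6.8648, 6.6053
Σ ln(RT) = 26.8736
Mean = 26.8736/4 = 6.71839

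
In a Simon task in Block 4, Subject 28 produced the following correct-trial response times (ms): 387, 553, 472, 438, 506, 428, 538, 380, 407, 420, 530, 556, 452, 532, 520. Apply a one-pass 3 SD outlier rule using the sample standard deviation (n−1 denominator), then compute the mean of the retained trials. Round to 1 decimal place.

n = 15, ΣRT = 7119, M = 474.600
Σ(x−M)² = 54405.60; s = √(54405.60/14) = 62.339
Cutoffs: 474.600 ± 3·62.339 → [287.6, 661.6]
No RTs fall outside the cutoffs; all 15 retained. Mean = 7119/15 = 474.600

474.6 ms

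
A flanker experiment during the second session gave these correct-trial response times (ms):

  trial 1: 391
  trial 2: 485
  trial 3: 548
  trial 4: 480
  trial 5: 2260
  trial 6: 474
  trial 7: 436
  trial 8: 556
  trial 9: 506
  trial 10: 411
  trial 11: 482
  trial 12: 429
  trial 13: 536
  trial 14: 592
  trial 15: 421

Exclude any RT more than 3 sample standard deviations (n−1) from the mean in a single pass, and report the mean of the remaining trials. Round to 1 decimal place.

n = 15, ΣRT = 9007, M = 600.467
Σ(x−M)² = 2998237.73; s = √(2998237.73/14) = 462.774
Cutoffs: 600.467 ± 3·462.774 → [-787.9, 1988.8]
Outside: 2260 → excluded.
Retained (n=14): Σ = 6747, mean = 6747/14 = 481.929

481.9 ms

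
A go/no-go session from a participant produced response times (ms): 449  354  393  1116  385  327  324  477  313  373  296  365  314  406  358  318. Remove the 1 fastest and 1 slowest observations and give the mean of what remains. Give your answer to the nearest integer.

Sorted: 296, 313, 314, 318, 324, 327, 354, 358, 365, 373, 385, 393, 406, 449, 477, 1116
Drop lowest 1 (296) and highest 1 (1116)
Remaining (n=14): Σ = 5156, mean = 5156/14 = 368.286

368 ms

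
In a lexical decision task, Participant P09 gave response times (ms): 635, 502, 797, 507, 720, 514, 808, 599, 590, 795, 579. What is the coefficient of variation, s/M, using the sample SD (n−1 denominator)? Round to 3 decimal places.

n = 11, Σ = 7046, M = 640.5455
Σ(x−M)² = 143830.727; s = √(143830.727/10) = 119.9294
CV = 119.9294 / 640.5455 = 0.18723

0.187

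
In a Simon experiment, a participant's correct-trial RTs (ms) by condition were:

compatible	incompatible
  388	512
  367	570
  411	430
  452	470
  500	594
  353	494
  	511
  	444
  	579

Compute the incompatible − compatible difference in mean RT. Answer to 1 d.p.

99.7 ms

M(compatible) = 2471/6 = 411.833
M(incompatible) = 4604/9 = 511.556
Difference = 511.556 − 411.833 = 99.722 ms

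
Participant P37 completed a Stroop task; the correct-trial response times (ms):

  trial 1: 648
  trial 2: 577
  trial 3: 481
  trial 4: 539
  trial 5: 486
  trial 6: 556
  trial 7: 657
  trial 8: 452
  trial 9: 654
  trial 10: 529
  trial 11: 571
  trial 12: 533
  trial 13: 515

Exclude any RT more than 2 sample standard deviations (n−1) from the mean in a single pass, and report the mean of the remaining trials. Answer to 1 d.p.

n = 13, ΣRT = 7198, M = 553.692
Σ(x−M)² = 53434.77; s = √(53434.77/12) = 66.730
Cutoffs: 553.692 ± 2·66.730 → [420.2, 687.2]
No RTs fall outside the cutoffs; all 13 retained. Mean = 7198/13 = 553.692

553.7 ms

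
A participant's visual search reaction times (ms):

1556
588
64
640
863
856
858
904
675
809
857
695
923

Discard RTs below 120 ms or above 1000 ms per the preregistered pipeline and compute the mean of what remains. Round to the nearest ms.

788 ms

Excluded: 64, 1556
Retained (n=11): Σ = 8668
Mean = 8668/11 = 788.0000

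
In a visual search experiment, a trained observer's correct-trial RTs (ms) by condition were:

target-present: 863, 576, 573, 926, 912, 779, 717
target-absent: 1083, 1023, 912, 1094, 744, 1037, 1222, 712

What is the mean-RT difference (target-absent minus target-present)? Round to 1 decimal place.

M(target-present) = 5346/7 = 763.714
M(target-absent) = 7827/8 = 978.375
Difference = 978.375 − 763.714 = 214.661 ms

214.7 ms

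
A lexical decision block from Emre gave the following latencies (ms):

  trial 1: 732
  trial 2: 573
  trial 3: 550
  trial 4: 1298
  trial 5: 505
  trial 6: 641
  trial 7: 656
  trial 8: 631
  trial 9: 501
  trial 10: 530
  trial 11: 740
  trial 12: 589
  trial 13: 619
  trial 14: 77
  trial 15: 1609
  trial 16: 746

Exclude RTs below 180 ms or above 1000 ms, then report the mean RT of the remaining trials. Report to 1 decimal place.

616.4 ms

Excluded: 77, 1298, 1609
Retained (n=13): Σ = 8013
Mean = 8013/13 = 616.3846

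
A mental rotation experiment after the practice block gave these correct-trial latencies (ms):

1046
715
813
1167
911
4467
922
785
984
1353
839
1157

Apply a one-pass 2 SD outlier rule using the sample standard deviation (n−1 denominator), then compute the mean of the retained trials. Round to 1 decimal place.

n = 12, ΣRT = 15159, M = 1263.250
Σ(x−M)² = 11570346.25; s = √(11570346.25/11) = 1025.597
Cutoffs: 1263.250 ± 2·1025.597 → [-787.9, 3314.4]
Outside: 4467 → excluded.
Retained (n=11): Σ = 10692, mean = 10692/11 = 972.000

972.0 ms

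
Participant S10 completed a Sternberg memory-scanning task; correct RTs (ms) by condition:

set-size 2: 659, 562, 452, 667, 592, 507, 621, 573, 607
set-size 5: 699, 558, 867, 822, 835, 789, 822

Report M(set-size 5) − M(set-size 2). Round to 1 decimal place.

M(set-size 2) = 5240/9 = 582.222
M(set-size 5) = 5392/7 = 770.286
Difference = 770.286 − 582.222 = 188.063 ms

188.1 ms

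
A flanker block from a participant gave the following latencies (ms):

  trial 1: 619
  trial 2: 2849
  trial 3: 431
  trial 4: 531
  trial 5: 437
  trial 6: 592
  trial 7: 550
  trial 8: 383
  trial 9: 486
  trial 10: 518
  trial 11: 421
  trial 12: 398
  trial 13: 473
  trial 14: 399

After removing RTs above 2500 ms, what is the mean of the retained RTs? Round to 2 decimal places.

Excluded: 2849
Retained (n=13): Σ = 6238
Mean = 6238/13 = 479.8462

479.85 ms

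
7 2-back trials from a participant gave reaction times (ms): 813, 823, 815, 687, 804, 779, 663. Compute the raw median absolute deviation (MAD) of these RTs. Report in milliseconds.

Sorted: 663, 687, 779, 804, 813, 815, 823 → median = 804
|x − 804|: 9, 19, 11, 117, 0, 25, 141
Sorted deviations: 0, 9, 11, 19, 25, 117, 141 → MAD = 19

19 ms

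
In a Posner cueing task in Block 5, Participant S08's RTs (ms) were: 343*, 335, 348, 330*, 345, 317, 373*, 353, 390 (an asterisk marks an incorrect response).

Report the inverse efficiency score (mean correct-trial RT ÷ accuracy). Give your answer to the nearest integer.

Correct trials (n=6): 335, 348, 345, 317, 353, 390
Mean correct RT = 2088/6 = 348.0000 ms
Proportion correct = 6/9
IES = 348.0000 / (6/9) = 522.000 ms

522 ms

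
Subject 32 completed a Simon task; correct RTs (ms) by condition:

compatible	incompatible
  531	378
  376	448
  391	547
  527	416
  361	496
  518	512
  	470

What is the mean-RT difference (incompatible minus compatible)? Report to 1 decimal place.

M(compatible) = 2704/6 = 450.667
M(incompatible) = 3267/7 = 466.714
Difference = 466.714 − 450.667 = 16.048 ms

16.0 ms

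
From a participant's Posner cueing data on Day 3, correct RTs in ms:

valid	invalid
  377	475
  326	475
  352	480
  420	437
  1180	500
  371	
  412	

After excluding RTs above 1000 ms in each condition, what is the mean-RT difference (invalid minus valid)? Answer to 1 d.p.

97.1 ms

valid: exclude 1180
M(valid) = 2258/6 = 376.333
M(invalid) = 2367/5 = 473.400
Difference = 473.400 − 376.333 = 97.067 ms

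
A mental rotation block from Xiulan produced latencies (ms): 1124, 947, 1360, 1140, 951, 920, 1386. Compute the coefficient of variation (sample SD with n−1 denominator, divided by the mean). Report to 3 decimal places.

0.174

n = 7, Σ = 7828, M = 1118.2857
Σ(x−M)² = 227241.429; s = √(227241.429/6) = 194.6113
CV = 194.6113 / 1118.2857 = 0.17403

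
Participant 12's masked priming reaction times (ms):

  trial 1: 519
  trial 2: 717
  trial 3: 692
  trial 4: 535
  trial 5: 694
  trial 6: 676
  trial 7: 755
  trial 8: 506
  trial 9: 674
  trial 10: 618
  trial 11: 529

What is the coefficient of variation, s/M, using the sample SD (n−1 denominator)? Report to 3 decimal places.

0.144

n = 11, Σ = 6915, M = 628.6364
Σ(x−M)² = 82232.545; s = √(82232.545/10) = 90.6822
CV = 90.6822 / 628.6364 = 0.14425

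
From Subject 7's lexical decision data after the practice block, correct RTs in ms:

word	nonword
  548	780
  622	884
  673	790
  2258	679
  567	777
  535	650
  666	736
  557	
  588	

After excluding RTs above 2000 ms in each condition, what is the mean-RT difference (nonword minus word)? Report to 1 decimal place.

word: exclude 2258
M(word) = 4756/8 = 594.500
M(nonword) = 5296/7 = 756.571
Difference = 756.571 − 594.500 = 162.071 ms

162.1 ms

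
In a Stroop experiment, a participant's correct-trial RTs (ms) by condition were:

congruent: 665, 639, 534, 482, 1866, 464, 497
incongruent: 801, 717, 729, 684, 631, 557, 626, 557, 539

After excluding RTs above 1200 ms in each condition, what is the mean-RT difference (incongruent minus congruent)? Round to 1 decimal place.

congruent: exclude 1866
M(congruent) = 3281/6 = 546.833
M(incongruent) = 5841/9 = 649.000
Difference = 649.000 − 546.833 = 102.167 ms

102.2 ms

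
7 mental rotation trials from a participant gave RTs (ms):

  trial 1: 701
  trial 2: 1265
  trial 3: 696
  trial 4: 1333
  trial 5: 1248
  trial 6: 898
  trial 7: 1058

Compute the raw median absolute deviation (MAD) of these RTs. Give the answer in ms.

207 ms

Sorted: 696, 701, 898, 1058, 1248, 1265, 1333 → median = 1058
|x − 1058|: 357, 207, 362, 275, 190, 160, 0
Sorted deviations: 0, 160, 190, 207, 275, 357, 362 → MAD = 207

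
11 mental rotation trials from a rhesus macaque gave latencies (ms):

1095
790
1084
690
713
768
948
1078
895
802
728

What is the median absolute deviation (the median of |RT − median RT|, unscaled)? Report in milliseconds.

93 ms

Sorted: 690, 713, 728, 768, 790, 802, 895, 948, 1078, 1084, 1095 → median = 802
|x − 802|: 293, 12, 282, 112, 89, 34, 146, 276, 93, 0, 74
Sorted deviations: 0, 12, 34, 74, 89, 93, 112, 146, 276, 282, 293 → MAD = 93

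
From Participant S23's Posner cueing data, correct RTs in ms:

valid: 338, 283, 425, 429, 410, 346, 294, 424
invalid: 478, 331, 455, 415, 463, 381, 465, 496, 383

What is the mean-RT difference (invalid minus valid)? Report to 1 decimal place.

M(valid) = 2949/8 = 368.625
M(invalid) = 3867/9 = 429.667
Difference = 429.667 − 368.625 = 61.042 ms

61.0 ms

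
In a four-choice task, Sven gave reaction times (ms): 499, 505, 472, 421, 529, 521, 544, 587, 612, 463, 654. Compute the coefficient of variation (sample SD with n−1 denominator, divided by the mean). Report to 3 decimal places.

0.130

n = 11, Σ = 5807, M = 527.9091
Σ(x−M)² = 46898.909; s = √(46898.909/10) = 68.4828
CV = 68.4828 / 527.9091 = 0.12972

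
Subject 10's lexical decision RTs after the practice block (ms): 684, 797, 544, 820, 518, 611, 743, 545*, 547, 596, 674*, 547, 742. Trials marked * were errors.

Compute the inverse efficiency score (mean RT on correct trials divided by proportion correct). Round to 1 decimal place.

768.1 ms

Correct trials (n=11): 684, 797, 544, 820, 518, 611, 743, 547, 596, 547, 742
Mean correct RT = 7149/11 = 649.9091 ms
Proportion correct = 11/13
IES = 649.9091 / (11/13) = 768.074 ms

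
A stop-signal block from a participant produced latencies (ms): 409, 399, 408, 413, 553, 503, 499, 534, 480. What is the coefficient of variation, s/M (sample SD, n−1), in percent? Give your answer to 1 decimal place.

n = 9, Σ = 4198, M = 466.4444
Σ(x−M)² = 28756.222; s = √(28756.222/8) = 59.9544
CV = 59.9544 / 466.4444 = 0.12853 = 12.853%

12.9%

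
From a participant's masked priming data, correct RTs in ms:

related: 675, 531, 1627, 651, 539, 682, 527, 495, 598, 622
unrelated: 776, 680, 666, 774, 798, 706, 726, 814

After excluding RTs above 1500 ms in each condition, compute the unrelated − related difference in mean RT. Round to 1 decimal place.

related: exclude 1627
M(related) = 5320/9 = 591.111
M(unrelated) = 5940/8 = 742.500
Difference = 742.500 − 591.111 = 151.389 ms

151.4 ms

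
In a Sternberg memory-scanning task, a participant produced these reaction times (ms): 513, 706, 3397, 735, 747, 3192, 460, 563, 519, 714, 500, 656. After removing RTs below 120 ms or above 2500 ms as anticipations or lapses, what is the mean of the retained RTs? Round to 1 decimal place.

611.3 ms

Excluded: 3192, 3397
Retained (n=10): Σ = 6113
Mean = 6113/10 = 611.3000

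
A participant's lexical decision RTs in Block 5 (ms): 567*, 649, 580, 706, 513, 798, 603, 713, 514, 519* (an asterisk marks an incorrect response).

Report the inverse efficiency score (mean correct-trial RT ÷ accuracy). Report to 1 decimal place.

Correct trials (n=8): 649, 580, 706, 513, 798, 603, 713, 514
Mean correct RT = 5076/8 = 634.5000 ms
Proportion correct = 8/10
IES = 634.5000 / (8/10) = 793.125 ms

793.1 ms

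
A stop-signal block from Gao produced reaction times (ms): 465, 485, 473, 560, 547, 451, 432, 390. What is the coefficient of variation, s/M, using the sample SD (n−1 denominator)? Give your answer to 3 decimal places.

n = 8, Σ = 3803, M = 475.3750
Σ(x−M)² = 22261.875; s = √(22261.875/7) = 56.3939
CV = 56.3939 / 475.3750 = 0.11863

0.119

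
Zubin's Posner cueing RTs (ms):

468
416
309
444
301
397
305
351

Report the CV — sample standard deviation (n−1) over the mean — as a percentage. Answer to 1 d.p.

n = 8, Σ = 2991, M = 373.8750
Σ(x−M)² = 30872.875; s = √(30872.875/7) = 66.4109
CV = 66.4109 / 373.8750 = 0.17763 = 17.763%

17.8%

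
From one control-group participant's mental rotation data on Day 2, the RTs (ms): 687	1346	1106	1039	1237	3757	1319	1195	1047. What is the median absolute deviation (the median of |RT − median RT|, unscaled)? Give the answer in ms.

148 ms

Sorted: 687, 1039, 1047, 1106, 1195, 1237, 1319, 1346, 3757 → median = 1195
|x − 1195|: 508, 151, 89, 156, 42, 2562, 124, 0, 148
Sorted deviations: 0, 42, 89, 124, 148, 151, 156, 508, 2562 → MAD = 148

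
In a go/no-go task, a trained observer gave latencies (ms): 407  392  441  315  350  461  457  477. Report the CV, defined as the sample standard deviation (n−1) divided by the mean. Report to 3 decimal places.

0.139

n = 8, Σ = 3300, M = 412.5000
Σ(x−M)² = 23168.000; s = √(23168.000/7) = 57.5301
CV = 57.5301 / 412.5000 = 0.13947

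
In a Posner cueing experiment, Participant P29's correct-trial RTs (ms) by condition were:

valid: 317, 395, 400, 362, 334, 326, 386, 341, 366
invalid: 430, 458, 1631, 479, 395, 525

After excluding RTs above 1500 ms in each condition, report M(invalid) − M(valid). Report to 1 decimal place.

invalid: exclude 1631
M(valid) = 3227/9 = 358.556
M(invalid) = 2287/5 = 457.400
Difference = 457.400 − 358.556 = 98.844 ms

98.8 ms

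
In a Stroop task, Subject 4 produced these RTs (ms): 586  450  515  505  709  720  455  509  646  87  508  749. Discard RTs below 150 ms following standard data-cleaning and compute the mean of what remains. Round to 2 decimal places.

Excluded: 87
Retained (n=11): Σ = 6352
Mean = 6352/11 = 577.4545

577.45 ms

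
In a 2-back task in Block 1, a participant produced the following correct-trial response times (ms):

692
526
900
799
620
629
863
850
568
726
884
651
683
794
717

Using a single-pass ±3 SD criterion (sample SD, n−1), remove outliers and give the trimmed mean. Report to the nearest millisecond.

n = 15, ΣRT = 10902, M = 726.800
Σ(x−M)² = 193648.40; s = √(193648.40/14) = 117.610
Cutoffs: 726.800 ± 3·117.610 → [374.0, 1079.6]
No RTs fall outside the cutoffs; all 15 retained. Mean = 10902/15 = 726.800

727 ms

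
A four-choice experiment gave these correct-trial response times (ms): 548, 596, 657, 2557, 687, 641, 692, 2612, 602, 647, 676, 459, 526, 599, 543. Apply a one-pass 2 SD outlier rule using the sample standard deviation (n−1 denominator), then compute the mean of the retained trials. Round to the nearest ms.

n = 15, ΣRT = 13042, M = 869.467
Σ(x−M)² = 6849087.73; s = √(6849087.73/14) = 699.443
Cutoffs: 869.467 ± 2·699.443 → [-529.4, 2268.4]
Outside: 2557, 2612 → excluded.
Retained (n=13): Σ = 7873, mean = 7873/13 = 605.615

606 ms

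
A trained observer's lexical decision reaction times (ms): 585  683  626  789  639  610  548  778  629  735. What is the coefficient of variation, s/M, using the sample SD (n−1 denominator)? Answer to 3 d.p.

n = 10, Σ = 6622, M = 662.2000
Σ(x−M)² = 59897.600; s = √(59897.600/9) = 81.5800
CV = 81.5800 / 662.2000 = 0.12320

0.123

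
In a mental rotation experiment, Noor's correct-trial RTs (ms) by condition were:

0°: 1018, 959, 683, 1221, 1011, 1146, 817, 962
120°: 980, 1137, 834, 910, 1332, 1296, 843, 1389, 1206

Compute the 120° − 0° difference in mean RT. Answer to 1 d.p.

M(0°) = 7817/8 = 977.125
M(120°) = 9927/9 = 1103.000
Difference = 1103.000 − 977.125 = 125.875 ms

125.9 ms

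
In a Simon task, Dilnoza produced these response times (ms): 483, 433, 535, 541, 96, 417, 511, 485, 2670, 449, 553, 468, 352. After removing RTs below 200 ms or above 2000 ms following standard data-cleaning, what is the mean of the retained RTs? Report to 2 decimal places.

Excluded: 96, 2670
Retained (n=11): Σ = 5227
Mean = 5227/11 = 475.1818

475.18 ms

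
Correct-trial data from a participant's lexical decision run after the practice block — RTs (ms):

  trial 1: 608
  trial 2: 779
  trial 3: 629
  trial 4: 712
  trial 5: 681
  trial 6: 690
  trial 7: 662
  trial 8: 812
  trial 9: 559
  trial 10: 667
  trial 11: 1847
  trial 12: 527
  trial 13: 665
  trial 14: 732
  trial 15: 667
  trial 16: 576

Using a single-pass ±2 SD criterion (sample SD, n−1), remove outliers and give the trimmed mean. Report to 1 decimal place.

n = 16, ΣRT = 11813, M = 738.312
Σ(x−M)² = 1396075.44; s = √(1396075.44/15) = 305.077
Cutoffs: 738.312 ± 2·305.077 → [128.2, 1348.5]
Outside: 1847 → excluded.
Retained (n=15): Σ = 9966, mean = 9966/15 = 664.400

664.4 ms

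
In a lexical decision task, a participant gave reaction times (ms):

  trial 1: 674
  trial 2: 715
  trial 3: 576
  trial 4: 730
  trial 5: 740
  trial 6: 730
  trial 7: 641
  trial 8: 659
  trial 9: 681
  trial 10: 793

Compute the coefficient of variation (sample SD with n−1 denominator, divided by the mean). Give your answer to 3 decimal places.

0.088

n = 10, Σ = 6939, M = 693.9000
Σ(x−M)² = 33476.900; s = √(33476.900/9) = 60.9890
CV = 60.9890 / 693.9000 = 0.08789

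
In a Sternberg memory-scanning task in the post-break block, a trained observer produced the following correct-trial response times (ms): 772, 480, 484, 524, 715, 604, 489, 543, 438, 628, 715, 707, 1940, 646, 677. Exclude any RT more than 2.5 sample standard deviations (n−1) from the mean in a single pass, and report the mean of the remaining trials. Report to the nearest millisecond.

602 ms

n = 15, ΣRT = 10362, M = 690.800
Σ(x−M)² = 1823704.40; s = √(1823704.40/14) = 360.922
Cutoffs: 690.800 ± 2.5·360.922 → [-211.5, 1593.1]
Outside: 1940 → excluded.
Retained (n=14): Σ = 8422, mean = 8422/14 = 601.571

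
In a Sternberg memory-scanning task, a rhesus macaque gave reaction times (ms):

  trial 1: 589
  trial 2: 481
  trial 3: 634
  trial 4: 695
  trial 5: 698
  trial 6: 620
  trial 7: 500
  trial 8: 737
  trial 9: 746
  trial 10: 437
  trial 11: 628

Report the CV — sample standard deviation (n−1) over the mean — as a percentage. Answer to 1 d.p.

17.0%

n = 11, Σ = 6765, M = 615.0000
Σ(x−M)² = 109430.000; s = √(109430.000/10) = 104.6088
CV = 104.6088 / 615.0000 = 0.17010 = 17.010%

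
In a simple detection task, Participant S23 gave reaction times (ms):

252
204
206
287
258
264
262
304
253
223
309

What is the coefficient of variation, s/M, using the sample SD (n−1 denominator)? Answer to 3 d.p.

0.138

n = 11, Σ = 2822, M = 256.5455
Σ(x−M)² = 12492.727; s = √(12492.727/10) = 35.3451
CV = 35.3451 / 256.5455 = 0.13777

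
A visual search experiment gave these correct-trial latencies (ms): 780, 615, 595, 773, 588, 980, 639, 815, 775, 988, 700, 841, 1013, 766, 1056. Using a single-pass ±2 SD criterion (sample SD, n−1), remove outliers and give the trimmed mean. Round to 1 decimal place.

794.9 ms

n = 15, ΣRT = 11924, M = 794.933
Σ(x−M)² = 340194.93; s = √(340194.93/14) = 155.883
Cutoffs: 794.933 ± 2·155.883 → [483.2, 1106.7]
No RTs fall outside the cutoffs; all 15 retained. Mean = 11924/15 = 794.933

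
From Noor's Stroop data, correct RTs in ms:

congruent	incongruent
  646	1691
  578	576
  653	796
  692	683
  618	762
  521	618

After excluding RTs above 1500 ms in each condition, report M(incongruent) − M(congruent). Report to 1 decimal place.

69.0 ms

incongruent: exclude 1691
M(congruent) = 3708/6 = 618.000
M(incongruent) = 3435/5 = 687.000
Difference = 687.000 − 618.000 = 69.000 ms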